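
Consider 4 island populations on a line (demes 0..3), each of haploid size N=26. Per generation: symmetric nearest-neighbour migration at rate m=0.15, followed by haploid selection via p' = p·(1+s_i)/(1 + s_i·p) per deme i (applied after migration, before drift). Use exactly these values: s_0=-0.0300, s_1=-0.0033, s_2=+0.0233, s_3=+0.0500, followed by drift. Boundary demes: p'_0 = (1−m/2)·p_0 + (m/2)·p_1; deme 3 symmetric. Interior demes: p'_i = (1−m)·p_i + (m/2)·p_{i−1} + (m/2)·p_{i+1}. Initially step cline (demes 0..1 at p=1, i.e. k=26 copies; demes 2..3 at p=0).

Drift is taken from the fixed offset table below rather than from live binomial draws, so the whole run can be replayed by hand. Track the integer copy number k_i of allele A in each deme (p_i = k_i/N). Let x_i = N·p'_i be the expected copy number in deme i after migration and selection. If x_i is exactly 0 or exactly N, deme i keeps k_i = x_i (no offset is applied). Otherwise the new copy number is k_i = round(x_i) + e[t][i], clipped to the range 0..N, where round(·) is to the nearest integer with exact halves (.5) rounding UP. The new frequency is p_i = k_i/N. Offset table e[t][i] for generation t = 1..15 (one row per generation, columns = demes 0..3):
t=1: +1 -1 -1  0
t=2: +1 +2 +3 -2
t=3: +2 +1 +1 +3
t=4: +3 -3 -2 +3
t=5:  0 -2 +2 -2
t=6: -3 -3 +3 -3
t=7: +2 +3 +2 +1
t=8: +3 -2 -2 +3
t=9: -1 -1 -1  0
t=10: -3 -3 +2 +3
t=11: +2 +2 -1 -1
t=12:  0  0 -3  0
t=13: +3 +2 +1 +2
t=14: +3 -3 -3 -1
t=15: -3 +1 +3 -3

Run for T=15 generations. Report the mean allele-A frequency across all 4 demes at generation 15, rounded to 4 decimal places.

0.5673

t=0: k=[26 26 0 0]
t=1: x=[26.0000 24.0440 1.9920 0.0000] k=[26 23 1 0]
t=2: x=[25.7681 21.5628 2.6289 0.0787] k=[26 24 6 0]
t=3: x=[25.8454 22.7907 7.0174 0.4721] k=[26 24 8 3]
t=4: x=[25.8454 22.9411 8.9598 3.5209] k=[26 20 7 7]
t=5: x=[25.5363 19.4588 8.1029 7.2524] k=[26 17 10 5]
t=6: x=[25.3047 17.1307 10.2929 5.5860] k=[22 14 13 3]
t=7: x=[21.2835 14.5038 12.4744 3.9093] k=[23 18 14 5]
t=8: x=[22.5345 18.0568 13.7743 5.8944] k=[26 16 12 9]
t=9: x=[25.2275 16.4300 12.2241 9.5174] k=[24 15 11 10]
t=10: x=[23.2510 15.3542 11.3721 10.3777] k=[20 12 13 13]
t=11: x=[19.2489 12.6535 13.0747 13.3171] k=[21 15 12 12]
t=12: x=[20.4176 15.2041 12.3743 12.3158] k=[20 15 9 12]
t=13: x=[19.4773 14.9040 9.8153 12.0900] k=[22 17 11 14]
t=14: x=[21.5130 16.9055 11.8233 14.0905] k=[25 14 9 13]
t=15: x=[24.1226 14.4288 9.8153 13.0171] k=[21 15 13 10]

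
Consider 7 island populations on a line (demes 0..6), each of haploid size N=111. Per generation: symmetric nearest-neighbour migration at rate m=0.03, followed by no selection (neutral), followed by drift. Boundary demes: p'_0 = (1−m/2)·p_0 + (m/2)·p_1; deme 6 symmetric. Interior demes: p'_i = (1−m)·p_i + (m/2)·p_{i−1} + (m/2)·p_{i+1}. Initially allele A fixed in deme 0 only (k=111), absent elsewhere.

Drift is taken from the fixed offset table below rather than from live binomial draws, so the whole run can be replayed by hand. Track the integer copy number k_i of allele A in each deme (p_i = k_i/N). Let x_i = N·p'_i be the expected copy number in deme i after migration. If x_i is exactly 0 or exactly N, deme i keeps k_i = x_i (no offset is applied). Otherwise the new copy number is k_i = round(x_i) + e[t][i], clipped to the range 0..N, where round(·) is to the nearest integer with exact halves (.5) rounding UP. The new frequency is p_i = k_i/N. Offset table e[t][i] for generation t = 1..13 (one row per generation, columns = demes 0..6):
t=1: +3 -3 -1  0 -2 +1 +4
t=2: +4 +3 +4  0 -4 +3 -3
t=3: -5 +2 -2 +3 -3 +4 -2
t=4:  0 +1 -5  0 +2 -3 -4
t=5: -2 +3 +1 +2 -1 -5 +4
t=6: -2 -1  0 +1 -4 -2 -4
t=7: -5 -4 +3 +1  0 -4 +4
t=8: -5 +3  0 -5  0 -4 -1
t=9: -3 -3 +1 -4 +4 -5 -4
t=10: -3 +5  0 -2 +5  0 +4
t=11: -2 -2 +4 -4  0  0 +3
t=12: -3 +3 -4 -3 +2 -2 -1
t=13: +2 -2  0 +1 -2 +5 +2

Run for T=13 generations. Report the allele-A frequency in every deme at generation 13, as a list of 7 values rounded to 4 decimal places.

[0.6396, 0.1892, 0.0450, 0.0090, 0.0000, 0.0000, 0.0000]

t=0: k=[111 0 0 0 0 0 0]
t=1: x=[109.3350 1.6650 0.0000 0.0000 0.0000 0.0000 0.0000] k=[111 0 0 0 0 0 0]
t=2: x=[109.3350 1.6650 0.0000 0.0000 0.0000 0.0000 0.0000] k=[111 5 0 0 0 0 0]
t=3: x=[109.4100 6.5150 0.0750 0.0000 0.0000 0.0000 0.0000] k=[104 9 0 0 0 0 0]
t=4: x=[102.5750 10.2900 0.1350 0.0000 0.0000 0.0000 0.0000] k=[103 11 0 0 0 0 0]
t=5: x=[101.6200 12.2150 0.1650 0.0000 0.0000 0.0000 0.0000] k=[100 15 1 0 0 0 0]
t=6: x=[98.7250 16.0650 1.1950 0.0150 0.0000 0.0000 0.0000] k=[97 15 1 1 0 0 0]
t=7: x=[95.7700 16.0200 1.2100 0.9850 0.0150 0.0000 0.0000] k=[91 12 4 2 0 0 0]
t=8: x=[89.8150 13.0650 4.0900 2.0000 0.0300 0.0000 0.0000] k=[85 16 4 0 0 0 0]
t=9: x=[83.9650 16.8550 4.1200 0.0600 0.0000 0.0000 0.0000] k=[81 14 5 0 0 0 0]
t=10: x=[79.9950 14.8700 5.0600 0.0750 0.0000 0.0000 0.0000] k=[77 20 5 0 0 0 0]
t=11: x=[76.1450 20.6300 5.1500 0.0750 0.0000 0.0000 0.0000] k=[74 19 9 0 0 0 0]
t=12: x=[73.1750 19.6750 9.0150 0.1350 0.0000 0.0000 0.0000] k=[70 23 5 0 0 0 0]
t=13: x=[69.2950 23.4350 5.1950 0.0750 0.0000 0.0000 0.0000] k=[71 21 5 1 0 0 0]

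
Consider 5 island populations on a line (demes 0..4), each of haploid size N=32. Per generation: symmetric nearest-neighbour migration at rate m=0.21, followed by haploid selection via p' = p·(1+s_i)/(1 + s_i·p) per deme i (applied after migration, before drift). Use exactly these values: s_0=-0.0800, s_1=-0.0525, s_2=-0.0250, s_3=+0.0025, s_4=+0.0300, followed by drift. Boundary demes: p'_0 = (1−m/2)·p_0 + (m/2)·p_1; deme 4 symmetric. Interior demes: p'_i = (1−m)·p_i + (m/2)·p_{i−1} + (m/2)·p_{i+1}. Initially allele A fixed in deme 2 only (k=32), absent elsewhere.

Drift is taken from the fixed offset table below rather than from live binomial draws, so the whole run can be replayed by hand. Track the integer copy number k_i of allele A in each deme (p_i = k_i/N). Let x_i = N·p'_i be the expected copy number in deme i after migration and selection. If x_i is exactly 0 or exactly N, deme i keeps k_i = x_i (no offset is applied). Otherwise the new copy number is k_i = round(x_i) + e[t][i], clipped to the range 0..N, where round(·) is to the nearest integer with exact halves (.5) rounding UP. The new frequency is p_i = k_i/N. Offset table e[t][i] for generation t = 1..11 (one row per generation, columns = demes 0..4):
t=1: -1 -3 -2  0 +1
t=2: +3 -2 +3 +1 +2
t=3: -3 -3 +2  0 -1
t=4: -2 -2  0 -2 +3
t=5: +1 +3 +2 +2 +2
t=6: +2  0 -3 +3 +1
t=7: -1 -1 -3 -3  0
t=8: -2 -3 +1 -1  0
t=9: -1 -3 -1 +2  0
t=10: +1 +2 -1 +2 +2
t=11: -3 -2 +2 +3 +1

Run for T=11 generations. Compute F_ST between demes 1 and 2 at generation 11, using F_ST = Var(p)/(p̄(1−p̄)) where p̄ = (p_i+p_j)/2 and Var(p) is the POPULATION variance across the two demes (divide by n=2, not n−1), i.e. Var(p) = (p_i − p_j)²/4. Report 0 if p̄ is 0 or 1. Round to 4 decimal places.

t=0: k=[0 0 32 0 0]
t=1: x=[0.0000 3.2012 25.1446 3.3675 0.0000] k=[0 0 23 3 0]
t=2: x=[0.0000 2.2973 18.2870 4.7952 0.3244] k=[0 0 21 6 2]
t=3: x=[0.0000 2.0968 17.0185 7.1689 2.4870] k=[0 0 19 7 1]
t=4: x=[0.0000 1.8965 15.5426 7.6445 1.6763] k=[0 0 16 6 5]
t=5: x=[0.0000 1.5962 13.0738 6.9586 5.2331] k=[0 5 15 9 7]
t=6: x=[0.4836 5.2828 13.1236 9.4366 7.3764] k=[2 5 10 12 8]
t=7: x=[2.1422 4.9790 9.5149 11.3883 8.6047] k=[1 4 7 8 9]
t=8: x=[1.2138 3.8150 6.6556 8.0150 9.0861] k=[0 1 8 7 9]
t=9: x=[0.0966 1.5486 7.0203 7.3291 8.9797] k=[0 0 6 9 9]
t=10: x=[0.0000 0.5975 5.5676 8.7008 9.1924] k=[0 3 5 11 11]
t=11: x=[0.2900 2.7561 5.3070 10.3875 11.2144] k=[0 1 7 13 12]

0.0804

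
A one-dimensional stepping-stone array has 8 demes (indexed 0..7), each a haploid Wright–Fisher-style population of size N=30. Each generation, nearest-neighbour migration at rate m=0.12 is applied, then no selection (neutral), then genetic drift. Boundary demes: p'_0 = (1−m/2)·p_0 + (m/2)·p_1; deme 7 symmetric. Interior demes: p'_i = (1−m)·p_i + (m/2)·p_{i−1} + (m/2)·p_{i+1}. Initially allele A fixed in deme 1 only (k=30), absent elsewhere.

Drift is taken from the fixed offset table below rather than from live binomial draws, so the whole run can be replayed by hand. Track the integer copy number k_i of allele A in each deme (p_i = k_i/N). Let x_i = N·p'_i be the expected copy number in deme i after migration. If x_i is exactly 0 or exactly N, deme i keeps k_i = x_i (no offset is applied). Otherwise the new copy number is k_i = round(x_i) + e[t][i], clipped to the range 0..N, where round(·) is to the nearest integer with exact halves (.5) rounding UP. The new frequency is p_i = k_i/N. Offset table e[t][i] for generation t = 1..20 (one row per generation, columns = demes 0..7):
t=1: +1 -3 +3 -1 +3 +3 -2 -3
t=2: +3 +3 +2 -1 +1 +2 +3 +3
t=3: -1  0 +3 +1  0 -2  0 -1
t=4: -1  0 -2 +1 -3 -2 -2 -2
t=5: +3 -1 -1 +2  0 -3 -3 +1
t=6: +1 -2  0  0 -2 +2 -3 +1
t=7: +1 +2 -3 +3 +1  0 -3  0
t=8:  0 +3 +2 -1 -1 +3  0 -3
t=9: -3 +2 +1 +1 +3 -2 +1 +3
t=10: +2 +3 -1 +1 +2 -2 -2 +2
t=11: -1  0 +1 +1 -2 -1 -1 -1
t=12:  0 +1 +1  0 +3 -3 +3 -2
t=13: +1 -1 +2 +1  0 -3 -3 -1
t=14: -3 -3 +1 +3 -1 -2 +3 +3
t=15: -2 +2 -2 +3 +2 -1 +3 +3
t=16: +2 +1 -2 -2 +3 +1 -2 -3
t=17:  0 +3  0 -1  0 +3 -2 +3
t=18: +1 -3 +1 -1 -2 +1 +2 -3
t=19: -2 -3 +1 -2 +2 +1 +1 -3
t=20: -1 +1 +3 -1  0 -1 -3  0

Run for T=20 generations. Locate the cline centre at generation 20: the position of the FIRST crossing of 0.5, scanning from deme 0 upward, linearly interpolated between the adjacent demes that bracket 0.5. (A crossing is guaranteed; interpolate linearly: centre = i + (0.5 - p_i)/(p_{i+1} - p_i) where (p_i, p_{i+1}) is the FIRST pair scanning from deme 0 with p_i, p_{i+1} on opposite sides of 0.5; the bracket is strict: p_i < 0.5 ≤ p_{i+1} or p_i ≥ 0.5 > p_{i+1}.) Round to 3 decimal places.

t=0: k=[0 30 0 0 0 0 0 0]
t=1: x=[1.8000 26.4000 1.8000 0.0000 0.0000 0.0000 0.0000 0.0000] k=[3 23 5 0 0 0 0 0]
t=2: x=[4.2000 20.7200 5.7800 0.3000 0.0000 0.0000 0.0000 0.0000] k=[7 24 8 0 0 0 0 0]
t=3: x=[8.0200 22.0200 8.4800 0.4800 0.0000 0.0000 0.0000 0.0000] k=[7 22 11 1 0 0 0 0]
t=4: x=[7.9000 20.4400 11.0600 1.5400 0.0600 0.0000 0.0000 0.0000] k=[7 20 9 3 0 0 0 0]
t=5: x=[7.7800 18.5600 9.3000 3.1800 0.1800 0.0000 0.0000 0.0000] k=[11 18 8 5 0 0 0 0]
t=6: x=[11.4200 16.9800 8.4200 4.8800 0.3000 0.0000 0.0000 0.0000] k=[12 15 8 5 0 0 0 0]
t=7: x=[12.1800 14.4000 8.2400 4.8800 0.3000 0.0000 0.0000 0.0000] k=[13 16 5 8 1 0 0 0]
t=8: x=[13.1800 15.1600 5.8400 7.4000 1.3600 0.0600 0.0000 0.0000] k=[13 18 8 6 0 3 0 0]
t=9: x=[13.3000 17.1000 8.4800 5.7600 0.5400 2.6400 0.1800 0.0000] k=[10 19 9 7 4 1 1 0]
t=10: x=[10.5400 17.8600 9.4800 6.9400 4.0000 1.1800 0.9400 0.0600] k=[13 21 8 8 6 0 0 2]
t=11: x=[13.4800 19.7400 8.7800 7.8800 5.7600 0.3600 0.1200 1.8800] k=[12 20 10 9 4 0 0 1]
t=12: x=[12.4800 18.9200 10.5400 8.7600 4.0600 0.2400 0.0600 0.9400] k=[12 20 12 9 7 0 3 0]
t=13: x=[12.4800 19.0400 12.3000 9.0600 6.7000 0.6000 2.6400 0.1800] k=[13 18 14 10 7 0 0 0]
t=14: x=[13.3000 17.4600 14.0000 10.0600 6.7600 0.4200 0.0000 0.0000] k=[10 14 15 13 6 0 0 0]
t=15: x=[10.2400 13.8200 14.8200 12.7000 6.0600 0.3600 0.0000 0.0000] k=[8 16 13 16 8 0 0 0]
t=16: x=[8.4800 15.3400 13.3600 15.3400 8.0000 0.4800 0.0000 0.0000] k=[10 16 11 13 11 1 0 0]
t=17: x=[10.3600 15.3400 11.4200 12.7600 10.5200 1.5400 0.0600 0.0000] k=[10 18 11 12 11 5 0 0]
t=18: x=[10.4800 17.1000 11.4800 11.8800 10.7000 5.0600 0.3000 0.0000] k=[11 14 12 11 9 6 2 0]
t=19: x=[11.1800 13.7000 12.0600 10.9400 8.9400 5.9400 2.1200 0.1200] k=[9 11 13 9 11 7 3 0]
t=20: x=[9.1200 11.0000 12.6400 9.3600 10.6400 7.0000 3.0600 0.1800] k=[8 12 16 8 11 6 0 0]

1.750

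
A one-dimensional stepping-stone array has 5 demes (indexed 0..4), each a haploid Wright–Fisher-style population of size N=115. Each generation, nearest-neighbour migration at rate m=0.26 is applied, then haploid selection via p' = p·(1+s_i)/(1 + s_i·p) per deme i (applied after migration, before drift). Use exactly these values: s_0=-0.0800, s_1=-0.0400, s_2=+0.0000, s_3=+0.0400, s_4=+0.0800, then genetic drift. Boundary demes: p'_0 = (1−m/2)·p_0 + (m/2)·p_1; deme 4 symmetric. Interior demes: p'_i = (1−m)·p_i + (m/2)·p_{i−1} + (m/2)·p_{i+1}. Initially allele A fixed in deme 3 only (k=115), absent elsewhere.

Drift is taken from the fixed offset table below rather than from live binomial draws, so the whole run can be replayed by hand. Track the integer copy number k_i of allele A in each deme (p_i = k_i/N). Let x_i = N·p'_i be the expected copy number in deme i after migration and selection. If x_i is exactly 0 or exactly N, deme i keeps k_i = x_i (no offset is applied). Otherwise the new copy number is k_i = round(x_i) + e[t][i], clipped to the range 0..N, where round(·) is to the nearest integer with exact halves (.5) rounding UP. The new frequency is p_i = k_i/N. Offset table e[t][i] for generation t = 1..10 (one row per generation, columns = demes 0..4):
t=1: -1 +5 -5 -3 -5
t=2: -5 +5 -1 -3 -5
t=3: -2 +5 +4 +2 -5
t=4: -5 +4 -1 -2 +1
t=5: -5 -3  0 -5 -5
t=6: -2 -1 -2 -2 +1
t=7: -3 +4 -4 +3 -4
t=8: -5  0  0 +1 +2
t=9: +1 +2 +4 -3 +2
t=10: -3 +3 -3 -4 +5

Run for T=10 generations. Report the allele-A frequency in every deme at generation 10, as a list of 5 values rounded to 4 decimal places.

t=0: k=[0 0 0 115 0]
t=1: x=[0.0000 0.0000 14.9500 85.9596 15.9798] k=[0 0 10 83 11]
t=2: x=[0.0000 1.2486 18.1900 65.2599 21.6817] k=[0 6 17 62 17]
t=3: x=[0.7180 6.3988 21.4200 51.4125 24.2919] k=[0 11 25 53 19]
t=4: x=[1.3169 10.9779 26.8200 46.0183 24.8881] k=[0 15 26 44 26]
t=5: x=[1.7964 13.9712 26.9100 40.3411 30.0155] k=[0 11 27 35 25]
t=6: x=[1.3169 11.2295 25.9600 33.5849 27.8937] k=[0 10 24 32 29]
t=7: x=[1.1971 10.1363 23.2200 31.4583 31.1052] k=[0 14 19 34 27]
t=8: x=[1.6765 12.3720 20.3000 32.0386 29.5687] k=[0 12 20 33 32]
t=9: x=[1.4368 11.0650 20.6500 32.0793 33.9418] k=[2 13 25 29 36]
t=10: x=[3.1631 12.6626 23.9600 30.2563 36.9942] k=[0 16 21 26 42]

[0.0000, 0.1391, 0.1826, 0.2261, 0.3652]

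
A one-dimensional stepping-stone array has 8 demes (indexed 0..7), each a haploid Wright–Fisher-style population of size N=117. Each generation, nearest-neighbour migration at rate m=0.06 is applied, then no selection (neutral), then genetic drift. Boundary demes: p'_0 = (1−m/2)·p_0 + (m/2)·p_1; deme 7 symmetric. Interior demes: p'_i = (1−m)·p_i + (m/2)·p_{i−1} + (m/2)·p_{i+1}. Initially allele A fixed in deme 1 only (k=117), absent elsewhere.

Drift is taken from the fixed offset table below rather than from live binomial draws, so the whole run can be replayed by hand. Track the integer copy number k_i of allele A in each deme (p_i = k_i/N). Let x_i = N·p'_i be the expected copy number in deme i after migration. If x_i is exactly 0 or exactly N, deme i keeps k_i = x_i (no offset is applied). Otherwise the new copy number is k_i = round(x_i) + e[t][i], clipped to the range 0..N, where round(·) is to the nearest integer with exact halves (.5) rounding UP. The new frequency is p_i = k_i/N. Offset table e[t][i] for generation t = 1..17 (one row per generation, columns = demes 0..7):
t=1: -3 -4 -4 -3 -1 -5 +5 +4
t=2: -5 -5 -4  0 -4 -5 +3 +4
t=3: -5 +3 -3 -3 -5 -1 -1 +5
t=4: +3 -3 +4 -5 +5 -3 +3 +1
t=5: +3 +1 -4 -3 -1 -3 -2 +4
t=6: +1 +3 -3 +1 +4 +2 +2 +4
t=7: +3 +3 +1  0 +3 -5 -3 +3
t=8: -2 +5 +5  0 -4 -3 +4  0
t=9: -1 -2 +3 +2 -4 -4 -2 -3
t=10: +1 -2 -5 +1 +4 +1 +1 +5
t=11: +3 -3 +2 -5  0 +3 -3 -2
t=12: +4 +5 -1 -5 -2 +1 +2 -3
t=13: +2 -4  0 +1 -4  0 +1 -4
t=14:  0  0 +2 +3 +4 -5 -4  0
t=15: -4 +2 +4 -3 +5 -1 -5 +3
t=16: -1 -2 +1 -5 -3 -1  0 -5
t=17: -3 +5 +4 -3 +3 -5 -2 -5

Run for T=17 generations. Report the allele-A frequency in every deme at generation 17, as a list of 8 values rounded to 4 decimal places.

[0.2650, 0.4786, 0.2735, 0.0000, 0.0769, 0.0000, 0.0000, 0.0000]

t=0: k=[0 117 0 0 0 0 0 0]
t=1: x=[3.5100 109.9800 3.5100 0.0000 0.0000 0.0000 0.0000 0.0000] k=[1 106 0 0 0 0 0 0]
t=2: x=[4.1500 99.6700 3.1800 0.0000 0.0000 0.0000 0.0000 0.0000] k=[0 95 0 0 0 0 0 0]
t=3: x=[2.8500 89.3000 2.8500 0.0000 0.0000 0.0000 0.0000 0.0000] k=[0 92 0 0 0 0 0 0]
t=4: x=[2.7600 86.4800 2.7600 0.0000 0.0000 0.0000 0.0000 0.0000] k=[6 83 7 0 0 0 0 0]
t=5: x=[8.3100 78.4100 9.0700 0.2100 0.0000 0.0000 0.0000 0.0000] k=[11 79 5 0 0 0 0 0]
t=6: x=[13.0400 74.7400 7.0700 0.1500 0.0000 0.0000 0.0000 0.0000] k=[14 78 4 1 0 0 0 0]
t=7: x=[15.9200 73.8600 6.1300 1.0600 0.0300 0.0000 0.0000 0.0000] k=[19 77 7 1 3 0 0 0]
t=8: x=[20.7400 73.1600 8.9200 1.2400 2.8500 0.0900 0.0000 0.0000] k=[19 78 14 1 0 0 0 0]
t=9: x=[20.7700 74.3100 15.5300 1.3600 0.0300 0.0000 0.0000 0.0000] k=[20 72 19 3 0 0 0 0]
t=10: x=[21.5600 68.8500 20.1100 3.3900 0.0900 0.0000 0.0000 0.0000] k=[23 67 15 4 4 0 0 0]
t=11: x=[24.3200 64.1200 16.2300 4.3300 3.8800 0.1200 0.0000 0.0000] k=[27 61 18 0 4 3 0 0]
t=12: x=[28.0200 58.6900 18.7500 0.6600 3.8500 2.9400 0.0900 0.0000] k=[32 64 18 0 2 4 2 0]
t=13: x=[32.9600 61.6600 18.8400 0.6000 2.0000 3.8800 2.0000 0.0600] k=[35 58 19 2 0 4 3 0]
t=14: x=[35.6900 56.1400 19.6600 2.4500 0.1800 3.8500 2.9400 0.0900] k=[36 56 22 5 4 0 0 0]
t=15: x=[36.6000 54.3800 22.5100 5.4800 3.9100 0.1200 0.0000 0.0000] k=[33 56 27 2 9 0 0 0]
t=16: x=[33.6900 54.4400 27.1200 2.9600 8.5200 0.2700 0.0000 0.0000] k=[33 52 28 0 6 0 0 0]
t=17: x=[33.5700 50.7100 27.8800 1.0200 5.6400 0.1800 0.0000 0.0000] k=[31 56 32 0 9 0 0 0]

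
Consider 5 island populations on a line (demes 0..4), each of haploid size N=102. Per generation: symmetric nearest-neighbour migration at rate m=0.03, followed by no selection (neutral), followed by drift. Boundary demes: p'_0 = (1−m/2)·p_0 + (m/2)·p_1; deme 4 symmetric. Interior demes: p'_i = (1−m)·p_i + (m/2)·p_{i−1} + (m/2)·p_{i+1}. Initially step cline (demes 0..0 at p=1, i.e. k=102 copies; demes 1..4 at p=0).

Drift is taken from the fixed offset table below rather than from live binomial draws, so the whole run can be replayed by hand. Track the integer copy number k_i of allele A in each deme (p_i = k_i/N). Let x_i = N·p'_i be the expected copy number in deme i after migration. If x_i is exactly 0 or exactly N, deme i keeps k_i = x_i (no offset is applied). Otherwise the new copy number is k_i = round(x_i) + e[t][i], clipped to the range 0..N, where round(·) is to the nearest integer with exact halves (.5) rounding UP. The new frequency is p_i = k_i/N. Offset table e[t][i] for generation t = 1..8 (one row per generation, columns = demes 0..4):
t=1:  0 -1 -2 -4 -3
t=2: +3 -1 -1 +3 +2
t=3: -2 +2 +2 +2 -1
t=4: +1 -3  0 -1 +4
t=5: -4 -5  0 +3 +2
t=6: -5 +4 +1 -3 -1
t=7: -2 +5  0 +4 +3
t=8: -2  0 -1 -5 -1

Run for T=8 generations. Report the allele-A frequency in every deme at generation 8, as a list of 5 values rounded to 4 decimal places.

t=0: k=[102 0 0 0 0]
t=1: x=[100.4700 1.5300 0.0000 0.0000 0.0000] k=[100 1 0 0 0]
t=2: x=[98.5150 2.4700 0.0150 0.0000 0.0000] k=[102 1 0 0 0]
t=3: x=[100.4850 2.5000 0.0150 0.0000 0.0000] k=[98 5 2 0 0]
t=4: x=[96.6050 6.3500 2.0150 0.0300 0.0000] k=[98 3 2 0 0]
t=5: x=[96.5750 4.4100 1.9850 0.0300 0.0000] k=[93 0 2 3 0]
t=6: x=[91.6050 1.4250 1.9850 2.9400 0.0450] k=[87 5 3 0 0]
t=7: x=[85.7700 6.2000 2.9850 0.0450 0.0000] k=[84 11 3 4 0]
t=8: x=[82.9050 11.9750 3.1350 3.9250 0.0600] k=[81 12 2 0 0]

[0.7941, 0.1176, 0.0196, 0.0000, 0.0000]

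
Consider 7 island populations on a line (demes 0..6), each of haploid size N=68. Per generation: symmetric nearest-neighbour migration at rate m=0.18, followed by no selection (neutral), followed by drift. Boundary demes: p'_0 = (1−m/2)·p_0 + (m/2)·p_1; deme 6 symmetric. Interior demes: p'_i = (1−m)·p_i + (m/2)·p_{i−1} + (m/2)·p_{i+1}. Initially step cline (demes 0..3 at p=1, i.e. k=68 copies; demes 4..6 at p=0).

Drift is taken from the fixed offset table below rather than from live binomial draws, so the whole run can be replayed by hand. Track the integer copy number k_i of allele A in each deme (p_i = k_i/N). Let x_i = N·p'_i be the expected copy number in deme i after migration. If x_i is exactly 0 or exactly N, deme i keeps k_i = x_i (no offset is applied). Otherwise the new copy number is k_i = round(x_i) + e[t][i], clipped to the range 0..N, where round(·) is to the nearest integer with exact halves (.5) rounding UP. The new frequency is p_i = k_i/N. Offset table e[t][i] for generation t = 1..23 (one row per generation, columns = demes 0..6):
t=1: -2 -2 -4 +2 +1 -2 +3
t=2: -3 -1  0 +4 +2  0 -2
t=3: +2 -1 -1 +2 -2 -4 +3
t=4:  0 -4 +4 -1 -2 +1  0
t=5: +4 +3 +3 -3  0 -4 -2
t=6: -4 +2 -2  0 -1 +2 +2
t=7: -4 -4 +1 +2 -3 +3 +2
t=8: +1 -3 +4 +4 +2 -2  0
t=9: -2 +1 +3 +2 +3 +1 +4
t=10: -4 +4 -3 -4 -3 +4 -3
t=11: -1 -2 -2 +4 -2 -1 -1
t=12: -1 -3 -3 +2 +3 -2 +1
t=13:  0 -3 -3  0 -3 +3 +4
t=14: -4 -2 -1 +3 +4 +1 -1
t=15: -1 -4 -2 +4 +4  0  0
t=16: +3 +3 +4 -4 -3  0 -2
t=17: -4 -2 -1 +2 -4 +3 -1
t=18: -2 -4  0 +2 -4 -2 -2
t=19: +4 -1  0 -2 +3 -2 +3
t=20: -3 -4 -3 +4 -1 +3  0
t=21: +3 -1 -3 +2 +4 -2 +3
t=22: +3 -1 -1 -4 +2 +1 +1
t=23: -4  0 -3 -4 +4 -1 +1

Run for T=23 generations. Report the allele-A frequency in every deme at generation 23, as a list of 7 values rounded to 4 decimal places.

[0.7500, 0.6912, 0.6029, 0.5735, 0.5882, 0.3235, 0.2941]

t=0: k=[68 68 68 68 0 0 0]
t=1: x=[68.0000 68.0000 68.0000 61.8800 6.1200 0.0000 0.0000] k=[68 68 68 64 7 0 0]
t=2: x=[68.0000 68.0000 67.6400 59.2300 11.5000 0.6300 0.0000] k=[68 68 68 63 14 1 0]
t=3: x=[68.0000 68.0000 67.5500 59.0400 17.2400 2.0800 0.0900] k=[68 68 67 61 15 0 3]
t=4: x=[68.0000 67.9100 66.5500 57.4000 17.7900 1.6200 2.7300] k=[68 64 68 56 16 3 3]
t=5: x=[67.6400 64.7200 66.5600 53.4800 18.4300 4.1700 3.0000] k=[68 68 68 50 18 0 1]
t=6: x=[68.0000 68.0000 66.3800 48.7400 19.2600 1.7100 0.9100] k=[68 68 64 49 18 4 3]
t=7: x=[68.0000 67.6400 63.0100 47.5600 19.5300 5.1700 3.0900] k=[68 64 64 50 17 8 5]
t=8: x=[67.6400 64.3600 62.7400 48.2900 19.1600 8.5400 5.2700] k=[68 61 67 52 21 7 5]
t=9: x=[67.3700 62.1700 65.1100 50.5600 22.5300 8.0800 5.1800] k=[65 63 68 53 26 9 9]
t=10: x=[64.8200 63.6300 66.2000 51.9200 26.9000 10.5300 9.0000] k=[61 68 63 48 24 15 6]
t=11: x=[61.6300 66.9200 62.1000 47.1900 25.3500 15.0000 6.8100] k=[61 65 60 51 23 14 6]
t=12: x=[61.3600 64.1900 59.6400 49.2900 24.7100 14.0900 6.7200] k=[60 61 57 51 28 12 8]
t=13: x=[60.0900 60.5500 56.8200 49.4700 28.6300 13.0800 8.3600] k=[60 58 54 49 26 16 12]
t=14: x=[59.8200 57.8200 53.9100 47.3800 27.1700 16.5400 12.3600] k=[56 56 53 50 31 18 11]
t=15: x=[56.0000 55.7300 53.0000 48.5600 31.5400 18.5400 11.6300] k=[55 52 51 53 36 19 12]
t=16: x=[54.7300 52.1800 51.2700 51.2900 36.0000 19.9000 12.6300] k=[58 55 55 47 33 20 11]
t=17: x=[57.7300 55.2700 54.2800 46.4600 33.0900 20.3600 11.8100] k=[54 53 53 48 29 23 11]
t=18: x=[53.9100 53.0900 52.5500 46.7400 30.1700 22.4600 12.0800] k=[52 49 53 49 26 20 10]
t=19: x=[51.7300 49.6300 52.2800 47.2900 27.5300 19.6400 10.9000] k=[56 49 52 45 31 18 14]
t=20: x=[55.3700 49.9000 51.1000 44.3700 31.0900 18.8100 14.3600] k=[52 46 48 48 30 22 14]
t=21: x=[51.4600 46.7200 47.8200 46.3800 30.9000 22.0000 14.7200] k=[54 46 45 48 35 20 18]
t=22: x=[53.2800 46.6300 45.3600 46.5600 34.8200 21.1700 18.1800] k=[56 46 44 43 37 22 19]
t=23: x=[55.1000 46.7200 44.0900 42.5500 36.1900 23.0800 19.2700] k=[51 47 41 39 40 22 20]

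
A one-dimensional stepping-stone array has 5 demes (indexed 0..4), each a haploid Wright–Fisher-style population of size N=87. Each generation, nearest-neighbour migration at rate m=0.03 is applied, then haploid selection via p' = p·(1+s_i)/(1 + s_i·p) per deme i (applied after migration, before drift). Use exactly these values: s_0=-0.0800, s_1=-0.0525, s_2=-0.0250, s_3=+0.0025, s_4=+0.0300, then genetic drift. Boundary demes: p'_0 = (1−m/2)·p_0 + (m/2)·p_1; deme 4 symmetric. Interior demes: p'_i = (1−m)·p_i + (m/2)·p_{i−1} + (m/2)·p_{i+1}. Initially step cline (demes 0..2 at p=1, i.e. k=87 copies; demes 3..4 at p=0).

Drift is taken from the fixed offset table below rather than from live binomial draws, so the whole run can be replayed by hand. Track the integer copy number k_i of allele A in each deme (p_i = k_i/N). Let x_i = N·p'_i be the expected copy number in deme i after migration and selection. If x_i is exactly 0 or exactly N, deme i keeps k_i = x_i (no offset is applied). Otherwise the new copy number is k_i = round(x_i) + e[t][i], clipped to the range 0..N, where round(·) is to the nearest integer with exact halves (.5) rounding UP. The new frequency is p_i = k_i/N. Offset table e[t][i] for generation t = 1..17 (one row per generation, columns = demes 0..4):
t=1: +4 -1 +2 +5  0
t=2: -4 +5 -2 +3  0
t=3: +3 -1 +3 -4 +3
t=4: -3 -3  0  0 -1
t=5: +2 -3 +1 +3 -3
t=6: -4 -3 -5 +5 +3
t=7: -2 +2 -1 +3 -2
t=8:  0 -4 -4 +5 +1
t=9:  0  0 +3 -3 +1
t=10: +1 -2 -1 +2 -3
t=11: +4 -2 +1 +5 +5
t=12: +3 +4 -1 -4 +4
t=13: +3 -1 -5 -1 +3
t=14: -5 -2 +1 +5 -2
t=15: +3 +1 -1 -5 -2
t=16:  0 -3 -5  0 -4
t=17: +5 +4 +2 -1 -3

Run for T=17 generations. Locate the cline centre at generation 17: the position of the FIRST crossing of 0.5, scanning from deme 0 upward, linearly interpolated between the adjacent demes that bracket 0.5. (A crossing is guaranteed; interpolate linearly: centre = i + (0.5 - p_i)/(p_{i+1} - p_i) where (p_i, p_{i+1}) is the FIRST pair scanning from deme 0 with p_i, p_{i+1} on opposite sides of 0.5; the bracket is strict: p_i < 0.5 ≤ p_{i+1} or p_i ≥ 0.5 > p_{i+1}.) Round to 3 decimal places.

2.435

t=0: k=[87 87 87 0 0]
t=1: x=[87.0000 87.0000 85.6621 1.3082 0.0000] k=[87 87 87 6 0]
t=2: x=[87.0000 87.0000 85.7543 7.1414 0.0927] k=[87 87 84 10 0]
t=3: x=[87.0000 86.9525 82.8358 10.9839 0.1545] k=[87 86 86 7 3]
t=4: x=[86.9837 85.9611 84.7604 8.1434 3.1485] k=[84 83 85 8 2]
t=5: x=[83.7327 82.8363 83.7364 9.0853 2.1511] k=[86 80 85 12 0]
t=6: x=[85.8165 79.8175 83.7518 12.9425 0.1854] k=[82 77 79 18 3]
t=7: x=[81.5115 76.6221 77.8498 18.7267 3.3181] k=[80 79 77 22 1]
t=8: x=[79.4281 78.5839 75.9633 22.5517 1.3538] k=[79 75 72 28 2]
t=9: x=[78.3091 74.4467 71.0580 28.3177 2.4597] k=[78 74 74 25 3]
t=10: x=[77.2406 73.4546 72.9696 25.4499 3.4260] k=[78 71 72 27 0]
t=11: x=[77.1925 70.4079 70.9818 27.3168 0.4171] k=[81 68 72 32 5]
t=12: x=[80.3077 67.4498 71.0123 32.2457 5.5568] k=[83 71 70 28 10]
t=13: x=[82.4754 70.4545 69.0266 28.4077 10.5408] k=[85 69 64 27 14]
t=14: x=[84.5707 68.3882 63.0835 27.4069 14.5496] k=[80 66 64 32 13]
t=15: x=[79.2191 65.3139 63.1138 32.2457 13.6212] k=[82 66 62 27 12]
t=16: x=[81.3340 65.3139 61.0766 27.3468 12.5389] k=[81 62 56 27 9]
t=17: x=[80.2111 61.2277 55.1456 27.2117 9.5177] k=[85 65 57 26 7]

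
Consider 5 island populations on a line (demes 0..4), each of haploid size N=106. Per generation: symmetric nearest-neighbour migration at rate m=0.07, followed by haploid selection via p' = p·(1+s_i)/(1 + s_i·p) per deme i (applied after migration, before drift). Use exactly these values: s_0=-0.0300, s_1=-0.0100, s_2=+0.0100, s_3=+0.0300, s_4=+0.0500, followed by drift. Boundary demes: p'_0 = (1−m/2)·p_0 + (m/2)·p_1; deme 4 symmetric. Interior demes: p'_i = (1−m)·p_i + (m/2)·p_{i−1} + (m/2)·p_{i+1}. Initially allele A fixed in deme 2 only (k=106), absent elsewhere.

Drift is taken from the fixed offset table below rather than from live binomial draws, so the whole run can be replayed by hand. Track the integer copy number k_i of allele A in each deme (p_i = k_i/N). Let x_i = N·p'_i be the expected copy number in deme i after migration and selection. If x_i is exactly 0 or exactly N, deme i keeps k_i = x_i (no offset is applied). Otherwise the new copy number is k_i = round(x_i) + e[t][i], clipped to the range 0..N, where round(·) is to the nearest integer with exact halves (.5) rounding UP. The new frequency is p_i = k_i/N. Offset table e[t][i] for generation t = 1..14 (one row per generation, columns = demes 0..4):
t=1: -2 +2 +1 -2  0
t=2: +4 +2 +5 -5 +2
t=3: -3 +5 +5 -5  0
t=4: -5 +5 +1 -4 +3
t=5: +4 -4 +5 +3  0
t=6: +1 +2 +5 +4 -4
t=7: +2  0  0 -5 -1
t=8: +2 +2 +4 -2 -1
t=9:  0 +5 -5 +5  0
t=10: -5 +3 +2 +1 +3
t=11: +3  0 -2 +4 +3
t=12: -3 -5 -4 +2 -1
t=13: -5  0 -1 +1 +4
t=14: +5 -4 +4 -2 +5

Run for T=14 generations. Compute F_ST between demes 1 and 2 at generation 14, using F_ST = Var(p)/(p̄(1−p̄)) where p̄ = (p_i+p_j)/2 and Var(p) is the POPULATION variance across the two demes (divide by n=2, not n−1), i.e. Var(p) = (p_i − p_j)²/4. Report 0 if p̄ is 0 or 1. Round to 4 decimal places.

t=0: k=[0 0 106 0 0]
t=1: x=[0.0000 3.6742 98.6484 3.8173 0.0000] k=[0 6 100 2 0]
t=2: x=[0.2037 8.9969 93.3910 5.5124 0.0735] k=[4 11 98 1 2]
t=3: x=[4.1226 13.6798 91.6837 4.5572 2.0613] k=[1 19 97 0 2]
t=4: x=[1.5818 20.9307 91.0036 3.5655 2.0247] k=[0 26 92 0 5]
t=5: x=[0.8829 27.1963 86.6280 3.4935 5.0547] k=[5 23 92 6 5]
t=6: x=[5.4698 24.5947 86.7324 9.2208 5.2742] k=[6 27 92 13 1]
t=7: x=[6.5454 28.3309 87.1149 15.7370 1.4900] k=[9 28 87 11 0]
t=8: x=[9.4008 29.1870 82.4577 13.6221 0.4042] k=[11 31 86 12 0]
t=9: x=[11.3867 32.0000 81.6720 14.5368 0.4409] k=[11 37 77 20 0]
t=10: x=[11.5918 37.2468 73.8284 21.8024 0.7348] k=[7 40 76 23 4]
t=11: x=[7.9286 39.8547 73.1111 24.7463 4.8875] k=[11 40 71 29 8]
t=12: x=[11.6943 39.8198 68.6859 30.3715 9.1341] k=[9 35 65 32 8]
t=13: x=[9.6397 34.9043 63.0494 32.9828 9.2435] k=[5 35 62 34 13]
t=14: x=[5.8786 34.6602 60.3338 34.9338 14.3289] k=[11 31 64 33 19]

0.0980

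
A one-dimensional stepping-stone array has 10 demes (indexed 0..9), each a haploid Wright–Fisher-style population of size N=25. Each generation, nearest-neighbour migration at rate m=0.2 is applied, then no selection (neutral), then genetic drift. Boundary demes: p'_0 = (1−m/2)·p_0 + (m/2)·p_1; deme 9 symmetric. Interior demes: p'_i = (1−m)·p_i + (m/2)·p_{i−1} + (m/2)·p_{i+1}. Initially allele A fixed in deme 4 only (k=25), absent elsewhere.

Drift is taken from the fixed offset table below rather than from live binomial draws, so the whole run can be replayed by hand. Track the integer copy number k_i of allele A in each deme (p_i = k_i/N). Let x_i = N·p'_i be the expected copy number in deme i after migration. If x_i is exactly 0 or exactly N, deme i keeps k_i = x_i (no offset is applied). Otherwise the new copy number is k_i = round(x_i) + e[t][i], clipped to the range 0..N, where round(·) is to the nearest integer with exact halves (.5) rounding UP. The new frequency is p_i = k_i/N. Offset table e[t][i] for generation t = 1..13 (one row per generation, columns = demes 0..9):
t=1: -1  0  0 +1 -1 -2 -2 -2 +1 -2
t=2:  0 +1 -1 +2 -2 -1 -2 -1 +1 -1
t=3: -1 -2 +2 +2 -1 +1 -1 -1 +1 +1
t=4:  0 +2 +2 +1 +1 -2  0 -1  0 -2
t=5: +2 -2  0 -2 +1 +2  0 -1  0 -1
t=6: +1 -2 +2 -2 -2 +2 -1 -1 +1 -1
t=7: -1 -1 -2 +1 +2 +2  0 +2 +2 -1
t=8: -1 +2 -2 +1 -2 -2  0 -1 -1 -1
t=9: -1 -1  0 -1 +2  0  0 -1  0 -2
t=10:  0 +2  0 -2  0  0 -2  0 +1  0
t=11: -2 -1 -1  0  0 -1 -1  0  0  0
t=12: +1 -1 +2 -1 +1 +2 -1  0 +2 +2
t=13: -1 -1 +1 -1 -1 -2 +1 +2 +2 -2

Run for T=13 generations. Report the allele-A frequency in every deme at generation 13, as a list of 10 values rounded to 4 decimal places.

t=0: k=[0 0 0 0 25 0 0 0 0 0]
t=1: x=[0.0000 0.0000 0.0000 2.5000 20.0000 2.5000 0.0000 0.0000 0.0000 0.0000] k=[0 0 0 4 19 1 0 0 0 0]
t=2: x=[0.0000 0.0000 0.4000 5.1000 15.7000 2.7000 0.1000 0.0000 0.0000 0.0000] k=[0 0 0 7 14 2 0 0 0 0]
t=3: x=[0.0000 0.0000 0.7000 7.0000 12.1000 3.0000 0.2000 0.0000 0.0000 0.0000] k=[0 0 3 9 11 4 0 0 0 0]
t=4: x=[0.0000 0.3000 3.3000 8.6000 10.1000 4.3000 0.4000 0.0000 0.0000 0.0000] k=[0 2 5 10 11 2 0 0 0 0]
t=5: x=[0.2000 2.1000 5.2000 9.6000 10.0000 2.7000 0.2000 0.0000 0.0000 0.0000] k=[2 0 5 8 11 5 0 0 0 0]
t=6: x=[1.8000 0.7000 4.8000 8.0000 10.1000 5.1000 0.5000 0.0000 0.0000 0.0000] k=[3 0 7 6 8 7 0 0 0 0]
t=7: x=[2.7000 1.0000 6.2000 6.3000 7.7000 6.4000 0.7000 0.0000 0.0000 0.0000] k=[2 0 4 7 10 8 1 0 0 0]
t=8: x=[1.8000 0.6000 3.9000 7.0000 9.5000 7.5000 1.6000 0.1000 0.0000 0.0000] k=[1 3 2 8 8 6 2 0 0 0]
t=9: x=[1.2000 2.7000 2.7000 7.4000 7.8000 5.8000 2.2000 0.2000 0.0000 0.0000] k=[0 2 3 6 10 6 2 0 0 0]
t=10: x=[0.2000 1.9000 3.2000 6.1000 9.2000 6.0000 2.2000 0.2000 0.0000 0.0000] k=[0 4 3 4 9 6 0 0 0 0]
t=11: x=[0.4000 3.5000 3.2000 4.4000 8.2000 5.7000 0.6000 0.0000 0.0000 0.0000] k=[0 3 2 4 8 5 0 0 0 0]
t=12: x=[0.3000 2.6000 2.3000 4.2000 7.3000 4.8000 0.5000 0.0000 0.0000 0.0000] k=[1 2 4 3 8 7 0 0 0 0]
t=13: x=[1.1000 2.1000 3.7000 3.6000 7.4000 6.4000 0.7000 0.0000 0.0000 0.0000] k=[0 1 5 3 6 4 2 0 0 0]

[0.0000, 0.0400, 0.2000, 0.1200, 0.2400, 0.1600, 0.0800, 0.0000, 0.0000, 0.0000]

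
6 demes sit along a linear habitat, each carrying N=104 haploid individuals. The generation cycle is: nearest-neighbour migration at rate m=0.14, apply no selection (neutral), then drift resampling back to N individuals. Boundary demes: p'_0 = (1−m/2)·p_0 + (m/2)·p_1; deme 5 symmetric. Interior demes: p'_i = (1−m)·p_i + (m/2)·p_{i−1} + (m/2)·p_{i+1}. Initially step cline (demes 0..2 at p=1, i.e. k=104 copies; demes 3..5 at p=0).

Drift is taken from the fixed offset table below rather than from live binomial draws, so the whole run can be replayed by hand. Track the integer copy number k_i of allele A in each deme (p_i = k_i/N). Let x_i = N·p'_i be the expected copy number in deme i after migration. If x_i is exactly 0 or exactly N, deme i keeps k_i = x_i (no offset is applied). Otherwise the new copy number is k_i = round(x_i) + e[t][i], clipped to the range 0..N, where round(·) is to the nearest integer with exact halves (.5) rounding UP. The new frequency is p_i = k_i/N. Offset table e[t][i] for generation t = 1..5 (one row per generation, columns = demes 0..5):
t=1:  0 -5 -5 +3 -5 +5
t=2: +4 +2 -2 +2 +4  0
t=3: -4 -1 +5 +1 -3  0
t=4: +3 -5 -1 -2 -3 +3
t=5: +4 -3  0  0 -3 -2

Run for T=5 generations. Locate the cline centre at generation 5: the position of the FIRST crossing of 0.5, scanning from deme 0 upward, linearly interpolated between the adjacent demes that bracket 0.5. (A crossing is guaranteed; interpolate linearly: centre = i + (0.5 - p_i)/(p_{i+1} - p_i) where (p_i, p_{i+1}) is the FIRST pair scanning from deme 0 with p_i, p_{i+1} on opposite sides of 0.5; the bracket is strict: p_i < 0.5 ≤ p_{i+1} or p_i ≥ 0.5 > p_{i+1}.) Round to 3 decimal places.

2.519

t=0: k=[104 104 104 0 0 0]
t=1: x=[104.0000 104.0000 96.7200 7.2800 0.0000 0.0000] k=[104 104 92 10 0 0]
t=2: x=[104.0000 103.1600 87.1000 15.0400 0.7000 0.0000] k=[104 104 85 17 5 0]
t=3: x=[104.0000 102.6700 81.5700 20.9200 5.4900 0.3500] k=[104 102 87 22 2 0]
t=4: x=[103.8600 101.0900 83.5000 25.1500 3.2600 0.1400] k=[104 96 83 23 0 3]
t=5: x=[103.4400 95.6500 79.7100 25.5900 1.8200 2.7900] k=[104 93 80 26 0 1]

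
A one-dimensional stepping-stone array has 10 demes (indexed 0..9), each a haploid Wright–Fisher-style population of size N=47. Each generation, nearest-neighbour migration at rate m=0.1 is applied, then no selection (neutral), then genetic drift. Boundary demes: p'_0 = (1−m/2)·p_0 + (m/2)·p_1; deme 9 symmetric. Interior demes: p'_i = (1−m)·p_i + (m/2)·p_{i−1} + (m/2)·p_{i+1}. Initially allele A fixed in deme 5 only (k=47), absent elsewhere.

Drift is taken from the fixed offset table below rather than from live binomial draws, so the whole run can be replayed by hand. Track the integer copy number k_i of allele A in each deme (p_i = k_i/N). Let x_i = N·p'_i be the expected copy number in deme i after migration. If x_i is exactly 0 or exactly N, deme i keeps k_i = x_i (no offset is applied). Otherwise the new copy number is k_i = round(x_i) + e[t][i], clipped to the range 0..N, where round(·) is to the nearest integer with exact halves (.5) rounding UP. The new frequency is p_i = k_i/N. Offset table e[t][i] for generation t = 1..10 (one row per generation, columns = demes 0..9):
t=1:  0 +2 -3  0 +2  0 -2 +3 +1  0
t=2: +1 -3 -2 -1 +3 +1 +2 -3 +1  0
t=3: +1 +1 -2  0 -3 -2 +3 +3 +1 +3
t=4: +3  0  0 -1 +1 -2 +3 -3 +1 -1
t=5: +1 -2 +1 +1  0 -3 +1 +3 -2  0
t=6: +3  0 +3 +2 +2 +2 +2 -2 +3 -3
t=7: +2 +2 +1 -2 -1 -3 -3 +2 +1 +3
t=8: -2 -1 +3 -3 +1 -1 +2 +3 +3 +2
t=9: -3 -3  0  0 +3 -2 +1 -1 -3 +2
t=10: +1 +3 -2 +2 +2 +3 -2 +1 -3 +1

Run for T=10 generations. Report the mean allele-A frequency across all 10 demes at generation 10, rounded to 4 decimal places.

t=0: k=[0 0 0 0 0 47 0 0 0 0]
t=1: x=[0.0000 0.0000 0.0000 0.0000 2.3500 42.3000 2.3500 0.0000 0.0000 0.0000] k=[0 0 0 0 4 42 0 0 0 0]
t=2: x=[0.0000 0.0000 0.0000 0.2000 5.7000 38.0000 2.1000 0.0000 0.0000 0.0000] k=[0 0 0 0 9 39 4 0 0 0]
t=3: x=[0.0000 0.0000 0.0000 0.4500 10.0500 35.7500 5.5500 0.2000 0.0000 0.0000] k=[0 0 0 0 7 34 9 3 0 0]
t=4: x=[0.0000 0.0000 0.0000 0.3500 8.0000 31.4000 9.9500 3.1500 0.1500 0.0000] k=[0 0 0 0 9 29 13 0 1 0]
t=5: x=[0.0000 0.0000 0.0000 0.4500 9.5500 27.2000 13.1500 0.7000 0.9000 0.0500] k=[0 0 0 1 10 24 14 4 0 0]
t=6: x=[0.0000 0.0000 0.0500 1.4000 10.2500 22.8000 14.0000 4.3000 0.2000 0.0000] k=[0 0 3 3 12 25 16 2 3 0]
t=7: x=[0.0000 0.1500 2.8500 3.4500 12.2000 23.9000 15.7500 2.7500 2.8000 0.1500] k=[0 2 4 1 11 21 13 5 4 3]
t=8: x=[0.1000 2.0000 3.7500 1.6500 11.0000 20.1000 13.0000 5.3500 4.0000 3.0500] k=[0 1 7 0 12 19 15 8 7 5]
t=9: x=[0.0500 1.2500 6.3500 0.9500 11.7500 18.4500 14.8500 8.3000 6.9500 5.1000] k=[0 0 6 1 15 16 16 7 4 7]
t=10: x=[0.0000 0.3000 5.4500 1.9500 14.3500 15.9500 15.5500 7.3000 4.3000 6.8500] k=[0 3 3 4 16 19 14 8 1 8]

0.1617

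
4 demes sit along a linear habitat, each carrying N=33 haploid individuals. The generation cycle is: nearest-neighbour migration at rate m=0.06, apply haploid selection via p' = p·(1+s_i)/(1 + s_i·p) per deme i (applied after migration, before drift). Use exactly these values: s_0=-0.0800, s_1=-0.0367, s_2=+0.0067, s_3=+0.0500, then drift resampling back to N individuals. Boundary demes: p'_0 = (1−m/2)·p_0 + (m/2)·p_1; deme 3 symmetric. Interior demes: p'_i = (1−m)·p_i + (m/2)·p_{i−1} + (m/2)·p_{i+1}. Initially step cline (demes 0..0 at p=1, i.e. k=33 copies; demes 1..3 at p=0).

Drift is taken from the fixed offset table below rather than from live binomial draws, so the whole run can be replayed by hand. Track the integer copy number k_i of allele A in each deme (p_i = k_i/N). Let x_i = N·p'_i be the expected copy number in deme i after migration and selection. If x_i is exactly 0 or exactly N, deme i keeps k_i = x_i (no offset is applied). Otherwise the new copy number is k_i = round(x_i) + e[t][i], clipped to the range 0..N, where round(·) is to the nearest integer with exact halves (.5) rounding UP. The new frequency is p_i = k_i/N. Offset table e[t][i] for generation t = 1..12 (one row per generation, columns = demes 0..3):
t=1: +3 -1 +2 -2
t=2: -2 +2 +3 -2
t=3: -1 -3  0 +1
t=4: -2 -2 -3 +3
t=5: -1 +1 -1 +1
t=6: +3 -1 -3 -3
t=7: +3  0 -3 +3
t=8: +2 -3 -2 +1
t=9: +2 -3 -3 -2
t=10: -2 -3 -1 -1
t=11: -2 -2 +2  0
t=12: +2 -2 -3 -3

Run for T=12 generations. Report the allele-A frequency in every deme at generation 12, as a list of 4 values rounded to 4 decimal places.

[0.7273, 0.0000, 0.0000, 0.0000]

t=0: k=[33 0 0 0]
t=1: x=[31.9267 0.9547 0.0000 0.0000] k=[33 0 0 0]
t=2: x=[31.9267 0.9547 0.0000 0.0000] k=[30 3 0 0]
t=3: x=[28.8999 3.5984 0.0906 0.0000] k=[28 1 0 0]
t=4: x=[26.7800 1.7181 0.0302 0.0000] k=[25 0 0 0]
t=5: x=[23.7035 0.7231 0.0000 0.0000] k=[23 2 0 0]
t=6: x=[21.7605 2.4828 0.0604 0.0000] k=[25 1 0 0]
t=7: x=[23.7346 1.6310 0.0302 0.0000] k=[27 2 0 0]
t=8: x=[25.7913 2.5991 0.0604 0.0000] k=[28 0 0 0]
t=9: x=[26.7484 0.8099 0.0000 0.0000] k=[29 0 0 0]
t=10: x=[27.7736 0.8389 0.0000 0.0000] k=[26 0 0 0]
t=11: x=[24.7134 0.7520 0.0000 0.0000] k=[23 0 0 0]
t=12: x=[21.6988 0.6652 0.0000 0.0000] k=[24 0 0 0]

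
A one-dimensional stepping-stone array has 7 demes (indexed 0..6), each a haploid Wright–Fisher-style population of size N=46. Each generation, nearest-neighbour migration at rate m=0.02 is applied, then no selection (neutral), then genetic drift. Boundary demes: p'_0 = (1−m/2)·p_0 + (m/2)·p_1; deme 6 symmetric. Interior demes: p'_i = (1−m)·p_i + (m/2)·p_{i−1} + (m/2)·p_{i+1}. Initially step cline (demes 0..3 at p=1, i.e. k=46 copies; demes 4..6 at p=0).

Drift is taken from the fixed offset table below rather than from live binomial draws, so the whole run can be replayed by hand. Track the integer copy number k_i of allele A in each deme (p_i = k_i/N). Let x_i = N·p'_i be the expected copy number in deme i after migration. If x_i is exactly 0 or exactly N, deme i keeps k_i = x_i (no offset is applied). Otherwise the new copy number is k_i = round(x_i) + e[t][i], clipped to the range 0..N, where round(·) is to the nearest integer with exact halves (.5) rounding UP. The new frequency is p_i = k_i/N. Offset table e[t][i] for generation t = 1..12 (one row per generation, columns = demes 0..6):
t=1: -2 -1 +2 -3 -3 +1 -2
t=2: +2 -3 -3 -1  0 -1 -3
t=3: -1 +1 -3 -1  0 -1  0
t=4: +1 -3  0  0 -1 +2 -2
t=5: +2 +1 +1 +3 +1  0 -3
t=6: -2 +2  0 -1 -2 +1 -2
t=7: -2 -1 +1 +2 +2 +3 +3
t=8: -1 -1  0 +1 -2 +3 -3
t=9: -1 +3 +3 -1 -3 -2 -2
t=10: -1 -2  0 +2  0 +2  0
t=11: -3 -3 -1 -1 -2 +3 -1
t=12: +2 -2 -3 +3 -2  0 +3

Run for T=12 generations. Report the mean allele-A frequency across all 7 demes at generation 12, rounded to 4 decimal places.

0.5497

t=0: k=[46 46 46 46 0 0 0]
t=1: x=[46.0000 46.0000 46.0000 45.5400 0.4600 0.0000 0.0000] k=[46 46 46 43 0 0 0]
t=2: x=[46.0000 46.0000 45.9700 42.6000 0.4300 0.0000 0.0000] k=[46 46 43 42 0 0 0]
t=3: x=[46.0000 45.9700 43.0200 41.5900 0.4200 0.0000 0.0000] k=[46 46 40 41 0 0 0]
t=4: x=[46.0000 45.9400 40.0700 40.5800 0.4100 0.0000 0.0000] k=[46 43 40 41 0 0 0]
t=5: x=[45.9700 43.0000 40.0400 40.5800 0.4100 0.0000 0.0000] k=[46 44 41 44 1 0 0]
t=6: x=[45.9800 43.9900 41.0600 43.5400 1.4200 0.0100 0.0000] k=[44 46 41 43 0 1 0]
t=7: x=[44.0200 45.9300 41.0700 42.5500 0.4400 0.9800 0.0100] k=[42 45 42 45 2 4 3]
t=8: x=[42.0300 44.9400 42.0600 44.5400 2.4500 3.9700 3.0100] k=[41 44 42 46 0 7 0]
t=9: x=[41.0300 43.9500 42.0600 45.5000 0.5300 6.8600 0.0700] k=[40 46 45 45 0 5 0]
t=10: x=[40.0600 45.9300 45.0100 44.5500 0.5000 4.9000 0.0500] k=[39 44 45 46 1 7 0]
t=11: x=[39.0500 43.9600 45.0000 45.5400 1.5100 6.8700 0.0700] k=[36 41 44 45 0 10 0]
t=12: x=[36.0500 40.9800 43.9800 44.5400 0.5500 9.8000 0.1000] k=[38 39 41 46 0 10 3]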